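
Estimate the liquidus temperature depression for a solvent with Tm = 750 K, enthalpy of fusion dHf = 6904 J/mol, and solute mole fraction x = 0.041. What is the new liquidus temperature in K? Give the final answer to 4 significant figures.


dT = R*Tm^2*x / dHf
dT = 8.314 * 750^2 * 0.041 / 6904
dT = 27.7725 K
T_new = 750 - 27.7725 = 722.2 K


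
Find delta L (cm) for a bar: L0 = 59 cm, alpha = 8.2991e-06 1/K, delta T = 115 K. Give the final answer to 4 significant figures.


dL = L0 * alpha * dT
dL = 59 * 8.2991e-06 * 115
dL = 0.05631 cm


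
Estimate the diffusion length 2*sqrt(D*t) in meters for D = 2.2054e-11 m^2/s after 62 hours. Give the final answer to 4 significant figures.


t = 62 hr = 223200 s
Diffusion length = 2*sqrt(D*t)
= 2*sqrt(2.2054e-11 * 223200)
= 4.437e-03 m


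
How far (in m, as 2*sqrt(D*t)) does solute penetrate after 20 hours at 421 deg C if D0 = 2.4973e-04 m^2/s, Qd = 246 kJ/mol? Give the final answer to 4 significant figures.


Step 1: D = D0 * exp(-Qd/(R*T))
T = 694.15 K
D = 2.4973e-04 * exp(-246e3 / (8.314 * 694.15)) = 7.67988e-23 m^2/s
Step 2: L = 2*sqrt(D*t)
t = 20 h = 72000 s
L = 2*sqrt(7.67988e-23 * 72000) = 4.703e-09 m


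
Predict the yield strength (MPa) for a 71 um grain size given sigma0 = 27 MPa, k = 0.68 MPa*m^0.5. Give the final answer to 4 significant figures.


sigma_y = sigma0 + k / sqrt(d)
d = 71 um = 7.1e-05 m
sigma_y = 27 + 0.68 / sqrt(7.1e-05)
sigma_y = 107.7 MPa


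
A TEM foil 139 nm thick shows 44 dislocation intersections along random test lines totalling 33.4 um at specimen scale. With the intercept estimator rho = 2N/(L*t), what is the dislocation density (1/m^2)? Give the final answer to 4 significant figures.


rho = 2N / (L * t)
L = 33.4 um = 3.34e-05 m, t = 139 nm = 1.39e-07 m
rho = 2 * 44 / (3.34e-05 * 1.39e-07)
rho = 1.895e+13 1/m^2


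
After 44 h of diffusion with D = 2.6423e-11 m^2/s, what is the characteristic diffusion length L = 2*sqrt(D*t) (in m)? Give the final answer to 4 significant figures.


t = 44 hr = 158400 s
Diffusion length = 2*sqrt(D*t)
= 2*sqrt(2.6423e-11 * 158400)
= 4.092e-03 m


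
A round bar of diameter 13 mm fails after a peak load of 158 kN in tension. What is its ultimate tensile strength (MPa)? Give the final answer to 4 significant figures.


A0 = pi*(d/2)^2 = pi*(13/2)^2 = 132.732 mm^2
UTS = F_max / A0 = 158*1000 / 132.732
UTS = 1190 MPa


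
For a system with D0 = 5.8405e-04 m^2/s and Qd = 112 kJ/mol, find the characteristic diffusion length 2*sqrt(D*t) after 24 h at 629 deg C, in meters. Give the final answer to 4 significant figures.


Step 1: D = D0 * exp(-Qd/(R*T))
T = 902.15 K
D = 5.8405e-04 * exp(-112e3 / (8.314 * 902.15)) = 1.9116e-10 m^2/s
Step 2: L = 2*sqrt(D*t)
t = 24 h = 86400 s
L = 2*sqrt(1.9116e-10 * 86400) = 8.128e-03 m


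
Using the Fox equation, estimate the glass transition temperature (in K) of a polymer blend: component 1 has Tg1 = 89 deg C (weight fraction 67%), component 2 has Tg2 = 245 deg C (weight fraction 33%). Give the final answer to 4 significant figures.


1/Tg = w1/Tg1 + w2/Tg2 (in Kelvin)
Tg1 = 362.15 K, Tg2 = 518.15 K
1/Tg = 0.67/362.15 + 0.33/518.15
Tg = 402.1 K


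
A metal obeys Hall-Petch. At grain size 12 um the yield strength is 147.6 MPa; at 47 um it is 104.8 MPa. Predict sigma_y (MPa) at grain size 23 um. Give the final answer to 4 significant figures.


sigma_y = sigma0 + k / sqrt(d)
1/sqrt(d1) = 1/sqrt(1.2e-05) = 288.675;  1/sqrt(d2) = 145.865
k = (sigma1 - sigma2) / (1/sqrt(d1) - 1/sqrt(d2)) = (147.6 - 104.8) / (288.675 - 145.865) = 0.299699 MPa*m^0.5
sigma0 = sigma1 - k/sqrt(d1) = 147.6 - 0.299699*288.675 = 61.0845 MPa
sigma_y(d3) = 61.0845 + 0.299699 / sqrt(2.3e-05) = 123.6 MPa


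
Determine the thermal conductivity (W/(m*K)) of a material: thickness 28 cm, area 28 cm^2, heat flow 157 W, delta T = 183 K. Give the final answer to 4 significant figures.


k = Q*L / (A*dT)
L = 0.28 m, A = 2.8e-03 m^2
k = 157 * 0.28 / (2.8e-03 * 183)
k = 85.79 W/(m*K)


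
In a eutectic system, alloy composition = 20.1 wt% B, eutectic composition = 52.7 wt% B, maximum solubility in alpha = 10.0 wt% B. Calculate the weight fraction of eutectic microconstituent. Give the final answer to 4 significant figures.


f_primary = (C_e - C0) / (C_e - C_alpha_max)
f_primary = (52.7 - 20.1) / (52.7 - 10.0)
f_primary = 0.763466
f_eutectic = 1 - 0.763466 = 0.2365


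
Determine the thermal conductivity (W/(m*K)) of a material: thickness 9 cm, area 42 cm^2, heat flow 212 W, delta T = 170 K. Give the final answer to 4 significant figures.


k = Q*L / (A*dT)
L = 0.09 m, A = 4.2e-03 m^2
k = 212 * 0.09 / (4.2e-03 * 170)
k = 26.72 W/(m*K)


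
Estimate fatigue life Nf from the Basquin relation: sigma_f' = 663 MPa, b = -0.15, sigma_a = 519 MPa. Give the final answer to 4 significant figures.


sigma_a = sigma_f' * (2*Nf)^b
2*Nf = (sigma_a / sigma_f')^(1/b)
2*Nf = (519 / 663)^(1/-0.15)
2*Nf = 5.11652
Nf = 2.558 cycles


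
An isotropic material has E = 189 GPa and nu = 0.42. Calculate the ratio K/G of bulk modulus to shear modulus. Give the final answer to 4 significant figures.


G = E / (2*(1+nu))
G = 189 / (2*(1+0.42)) = 66.5493 GPa
K = E / (3*(1-2*nu))
K = 189 / (3*(1-2*0.42)) = 393.75 GPa
K/G = 393.75 / 66.5493 = 5.917


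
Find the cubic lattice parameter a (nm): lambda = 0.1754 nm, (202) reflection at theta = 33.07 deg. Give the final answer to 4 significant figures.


d = lambda / (2*sin(theta))
d = 0.1754 / (2*sin(33.07 deg))
d = 0.160722 nm
a = d * sqrt(h^2+k^2+l^2) = 0.160722 * sqrt(8)
a = 0.4546 nm


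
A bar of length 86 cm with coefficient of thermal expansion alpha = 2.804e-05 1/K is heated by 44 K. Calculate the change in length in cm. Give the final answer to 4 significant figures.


dL = L0 * alpha * dT
dL = 86 * 2.804e-05 * 44
dL = 0.1061 cm


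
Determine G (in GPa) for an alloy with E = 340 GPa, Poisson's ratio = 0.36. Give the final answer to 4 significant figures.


G = E / (2*(1+nu))
G = 340 / (2*(1+0.36))
G = 125 GPa


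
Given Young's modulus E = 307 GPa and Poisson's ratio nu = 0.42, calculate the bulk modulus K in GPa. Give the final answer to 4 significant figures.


K = E / (3*(1-2*nu))
K = 307 / (3*(1-2*0.42))
K = 639.6 GPa


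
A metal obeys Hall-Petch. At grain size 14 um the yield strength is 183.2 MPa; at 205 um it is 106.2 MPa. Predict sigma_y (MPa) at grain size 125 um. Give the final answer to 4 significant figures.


sigma_y = sigma0 + k / sqrt(d)
1/sqrt(d1) = 1/sqrt(1.4e-05) = 267.261;  1/sqrt(d2) = 69.843
k = (sigma1 - sigma2) / (1/sqrt(d1) - 1/sqrt(d2)) = (183.2 - 106.2) / (267.261 - 69.843) = 0.390035 MPa*m^0.5
sigma0 = sigma1 - k/sqrt(d1) = 183.2 - 0.390035*267.261 = 78.9588 MPa
sigma_y(d3) = 78.9588 + 0.390035 / sqrt(1.25e-04) = 113.8 MPa


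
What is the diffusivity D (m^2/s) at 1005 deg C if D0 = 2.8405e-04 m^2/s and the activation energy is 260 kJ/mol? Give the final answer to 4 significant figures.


D = D0 * exp(-Qd / (R*T))
T = 1278.15 K
D = 2.8405e-04 * exp(-260e3 / (8.314 * 1278.15))
D = 6.722e-15 m^2/s


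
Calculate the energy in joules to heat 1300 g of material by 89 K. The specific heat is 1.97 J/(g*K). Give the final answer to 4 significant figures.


Q = m * cp * dT
Q = 1300 * 1.97 * 89
Q = 227900 J


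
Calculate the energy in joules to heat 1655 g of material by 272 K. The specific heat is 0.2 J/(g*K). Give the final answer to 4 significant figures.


Q = m * cp * dT
Q = 1655 * 0.2 * 272
Q = 90030 J


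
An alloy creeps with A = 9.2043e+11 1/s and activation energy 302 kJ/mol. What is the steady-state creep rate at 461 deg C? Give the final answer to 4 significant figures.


rate = A * exp(-Q / (R*T))
T = 461 + 273.15 = 734.15 K
rate = 9.2043e+11 * exp(-302e3 / (8.314 * 734.15))
rate = 2.992e-10 1/s


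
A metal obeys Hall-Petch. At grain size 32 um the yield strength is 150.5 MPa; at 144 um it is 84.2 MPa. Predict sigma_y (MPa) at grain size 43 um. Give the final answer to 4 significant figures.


sigma_y = sigma0 + k / sqrt(d)
1/sqrt(d1) = 1/sqrt(3.2e-05) = 176.777;  1/sqrt(d2) = 83.3333
k = (sigma1 - sigma2) / (1/sqrt(d1) - 1/sqrt(d2)) = (150.5 - 84.2) / (176.777 - 83.3333) = 0.709521 MPa*m^0.5
sigma0 = sigma1 - k/sqrt(d1) = 150.5 - 0.709521*176.777 = 25.0733 MPa
sigma_y(d3) = 25.0733 + 0.709521 / sqrt(4.3e-05) = 133.3 MPa


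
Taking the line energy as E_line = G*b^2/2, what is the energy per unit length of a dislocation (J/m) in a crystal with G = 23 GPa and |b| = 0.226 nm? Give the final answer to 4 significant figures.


E = G*b^2/2
b = 0.226 nm = 2.26e-10 m
G = 23 GPa = 2.3e+10 Pa
E = 0.5 * 2.3e+10 * (2.26e-10)^2
E = 5.874e-10 J/m


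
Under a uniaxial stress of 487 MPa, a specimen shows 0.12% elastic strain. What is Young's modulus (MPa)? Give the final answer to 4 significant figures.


E = sigma / epsilon
epsilon = 0.12% = 1.2e-03
E = 487 / 1.2e-03
E = 405800 MPa


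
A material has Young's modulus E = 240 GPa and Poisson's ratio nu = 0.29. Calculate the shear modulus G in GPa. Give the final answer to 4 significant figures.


G = E / (2*(1+nu))
G = 240 / (2*(1+0.29))
G = 93.02 GPa


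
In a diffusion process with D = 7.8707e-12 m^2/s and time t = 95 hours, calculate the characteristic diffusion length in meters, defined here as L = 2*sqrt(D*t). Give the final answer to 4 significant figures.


t = 95 hr = 342000 s
Diffusion length = 2*sqrt(D*t)
= 2*sqrt(7.8707e-12 * 342000)
= 3.281e-03 m


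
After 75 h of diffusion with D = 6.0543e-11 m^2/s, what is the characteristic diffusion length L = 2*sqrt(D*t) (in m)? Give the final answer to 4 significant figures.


t = 75 hr = 270000 s
Diffusion length = 2*sqrt(D*t)
= 2*sqrt(6.0543e-11 * 270000)
= 8.086e-03 m


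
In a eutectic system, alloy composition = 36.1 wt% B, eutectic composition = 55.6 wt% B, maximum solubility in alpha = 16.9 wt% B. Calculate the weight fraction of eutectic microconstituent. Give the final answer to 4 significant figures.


f_primary = (C_e - C0) / (C_e - C_alpha_max)
f_primary = (55.6 - 36.1) / (55.6 - 16.9)
f_primary = 0.503876
f_eutectic = 1 - 0.503876 = 0.4961


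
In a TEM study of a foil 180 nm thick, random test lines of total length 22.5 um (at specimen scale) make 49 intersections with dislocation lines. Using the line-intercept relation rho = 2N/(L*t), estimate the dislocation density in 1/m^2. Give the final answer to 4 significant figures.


rho = 2N / (L * t)
L = 22.5 um = 2.25e-05 m, t = 180 nm = 1.8e-07 m
rho = 2 * 49 / (2.25e-05 * 1.8e-07)
rho = 2.42e+13 1/m^2


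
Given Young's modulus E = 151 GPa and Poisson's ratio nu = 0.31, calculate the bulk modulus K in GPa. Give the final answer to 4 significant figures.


K = E / (3*(1-2*nu))
K = 151 / (3*(1-2*0.31))
K = 132.5 GPa


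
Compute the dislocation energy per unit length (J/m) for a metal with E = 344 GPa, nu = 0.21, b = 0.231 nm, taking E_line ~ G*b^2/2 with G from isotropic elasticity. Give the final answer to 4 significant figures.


Step 1: G = E / (2*(1+nu))
G = 344 / (2*(1+0.21)) = 142.149 GPa = 1.42149e+11 Pa
Step 2: E_line = G*b^2/2
b = 0.231 nm = 2.31e-10 m
E_line = 0.5 * 1.42149e+11 * (2.31e-10)^2 = 3.793e-09 J/m


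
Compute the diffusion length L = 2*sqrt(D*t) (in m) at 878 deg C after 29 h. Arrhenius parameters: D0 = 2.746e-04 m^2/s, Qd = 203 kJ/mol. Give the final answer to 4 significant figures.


Step 1: D = D0 * exp(-Qd/(R*T))
T = 1151.15 K
D = 2.746e-04 * exp(-203e3 / (8.314 * 1151.15)) = 1.68667e-13 m^2/s
Step 2: L = 2*sqrt(D*t)
t = 29 h = 104400 s
L = 2*sqrt(1.68667e-13 * 104400) = 2.654e-04 m


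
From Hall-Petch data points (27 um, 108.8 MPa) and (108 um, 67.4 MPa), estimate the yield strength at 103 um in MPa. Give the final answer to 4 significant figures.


sigma_y = sigma0 + k / sqrt(d)
1/sqrt(d1) = 1/sqrt(2.7e-05) = 192.45;  1/sqrt(d2) = 96.225
k = (sigma1 - sigma2) / (1/sqrt(d1) - 1/sqrt(d2)) = (108.8 - 67.4) / (192.45 - 96.225) = 0.430241 MPa*m^0.5
sigma0 = sigma1 - k/sqrt(d1) = 108.8 - 0.430241*192.45 = 26 MPa
sigma_y(d3) = 26 + 0.430241 / sqrt(1.03e-04) = 68.39 MPa


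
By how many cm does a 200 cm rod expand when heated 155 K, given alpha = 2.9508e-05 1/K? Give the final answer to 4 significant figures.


dL = L0 * alpha * dT
dL = 200 * 2.9508e-05 * 155
dL = 0.9147 cm


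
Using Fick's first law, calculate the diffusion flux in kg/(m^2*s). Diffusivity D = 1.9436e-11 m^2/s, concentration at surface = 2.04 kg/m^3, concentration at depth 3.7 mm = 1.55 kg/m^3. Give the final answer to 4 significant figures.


J = -D * (dC/dx) = D * (C1 - C2) / dx
J = 1.9436e-11 * (2.04 - 1.55) / 3.7e-03
J = 2.574e-09 kg/(m^2*s)


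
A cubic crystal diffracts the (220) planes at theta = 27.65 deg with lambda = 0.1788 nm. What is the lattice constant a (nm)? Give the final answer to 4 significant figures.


d = lambda / (2*sin(theta))
d = 0.1788 / (2*sin(27.65 deg))
d = 0.192644 nm
a = d * sqrt(h^2+k^2+l^2) = 0.192644 * sqrt(8)
a = 0.5449 nm


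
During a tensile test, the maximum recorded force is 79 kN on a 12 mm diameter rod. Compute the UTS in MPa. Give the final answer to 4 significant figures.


A0 = pi*(d/2)^2 = pi*(12/2)^2 = 113.097 mm^2
UTS = F_max / A0 = 79*1000 / 113.097
UTS = 698.5 MPa


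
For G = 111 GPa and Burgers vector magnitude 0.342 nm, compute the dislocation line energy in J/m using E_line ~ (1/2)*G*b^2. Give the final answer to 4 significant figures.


E = G*b^2/2
b = 0.342 nm = 3.42e-10 m
G = 111 GPa = 1.11e+11 Pa
E = 0.5 * 1.11e+11 * (3.42e-10)^2
E = 6.492e-09 J/m


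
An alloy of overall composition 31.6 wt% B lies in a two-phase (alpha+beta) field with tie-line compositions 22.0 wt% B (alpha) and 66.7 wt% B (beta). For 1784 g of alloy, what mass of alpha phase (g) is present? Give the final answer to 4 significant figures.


f_alpha = (C_beta - C0) / (C_beta - C_alpha)
f_alpha = (66.7 - 31.6) / (66.7 - 22.0) = 0.785235
m_alpha = f_alpha * m_total = 0.785235 * 1784 = 1401 g


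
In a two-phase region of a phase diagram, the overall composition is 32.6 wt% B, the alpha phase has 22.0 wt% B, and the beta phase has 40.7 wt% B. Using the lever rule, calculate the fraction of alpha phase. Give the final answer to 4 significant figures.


f_alpha = (C_beta - C0) / (C_beta - C_alpha)
f_alpha = (40.7 - 32.6) / (40.7 - 22.0)
f_alpha = 0.4332


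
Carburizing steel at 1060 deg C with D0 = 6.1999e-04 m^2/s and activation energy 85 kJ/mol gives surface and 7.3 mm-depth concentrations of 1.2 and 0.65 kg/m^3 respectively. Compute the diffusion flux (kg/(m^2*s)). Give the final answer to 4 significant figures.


Step 1: D = D0 * exp(-Qd/(R*T))
T = 1060 + 273.15 = 1333.15 K
D = 6.1999e-04 * exp(-85e3 / (8.314 * 1333.15)) = 2.89633e-07 m^2/s
Step 2: J = D * (C1 - C2) / dx
J = 2.89633e-07 * (1.2 - 0.65) / 7.3e-03
J = 2.182e-05 kg/(m^2*s)


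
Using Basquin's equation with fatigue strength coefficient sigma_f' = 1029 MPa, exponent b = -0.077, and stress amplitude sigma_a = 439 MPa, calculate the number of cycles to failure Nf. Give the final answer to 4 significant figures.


sigma_a = sigma_f' * (2*Nf)^b
2*Nf = (sigma_a / sigma_f')^(1/b)
2*Nf = (439 / 1029)^(1/-0.077)
2*Nf = 63761.2
Nf = 31880 cycles


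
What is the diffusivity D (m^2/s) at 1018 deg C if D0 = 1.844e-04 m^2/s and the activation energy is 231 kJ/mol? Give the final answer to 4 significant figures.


D = D0 * exp(-Qd / (R*T))
T = 1291.15 K
D = 1.844e-04 * exp(-231e3 / (8.314 * 1291.15))
D = 8.32e-14 m^2/s


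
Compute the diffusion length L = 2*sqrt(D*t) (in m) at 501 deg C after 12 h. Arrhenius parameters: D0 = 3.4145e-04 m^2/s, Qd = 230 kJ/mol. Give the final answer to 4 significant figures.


Step 1: D = D0 * exp(-Qd/(R*T))
T = 774.15 K
D = 3.4145e-04 * exp(-230e3 / (8.314 * 774.15)) = 1.03241e-19 m^2/s
Step 2: L = 2*sqrt(D*t)
t = 12 h = 43200 s
L = 2*sqrt(1.03241e-19 * 43200) = 1.336e-07 m


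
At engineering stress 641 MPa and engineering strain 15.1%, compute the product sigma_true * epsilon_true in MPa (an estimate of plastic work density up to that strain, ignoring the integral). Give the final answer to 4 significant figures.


sigma_true = sigma_eng * (1 + epsilon_eng)
sigma_true = 641 * (1 + 0.151) = 737.791 MPa
epsilon_true = ln(1 + epsilon_eng)
epsilon_true = ln(1 + 0.151) = 0.140631
sigma_true * epsilon_true = 737.791 * 0.140631 = 103.8 MPa


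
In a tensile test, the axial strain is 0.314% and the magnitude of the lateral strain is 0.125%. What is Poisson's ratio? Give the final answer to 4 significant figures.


nu = -epsilon_lat / epsilon_axial
Lateral strain is contraction (negative), so using magnitudes:
nu = 0.125 / 0.314
nu = 0.3981


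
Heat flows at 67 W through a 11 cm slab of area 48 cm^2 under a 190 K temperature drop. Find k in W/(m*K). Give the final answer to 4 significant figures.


k = Q*L / (A*dT)
L = 0.11 m, A = 4.8e-03 m^2
k = 67 * 0.11 / (4.8e-03 * 190)
k = 8.081 W/(m*K)


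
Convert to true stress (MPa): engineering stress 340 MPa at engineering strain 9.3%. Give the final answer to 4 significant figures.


sigma_true = sigma_eng * (1 + epsilon_eng)
sigma_true = 340 * (1 + 0.093)
sigma_true = 371.6 MPa


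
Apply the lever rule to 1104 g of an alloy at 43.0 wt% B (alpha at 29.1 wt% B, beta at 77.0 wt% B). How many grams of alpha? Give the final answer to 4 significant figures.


f_alpha = (C_beta - C0) / (C_beta - C_alpha)
f_alpha = (77.0 - 43.0) / (77.0 - 29.1) = 0.709812
m_alpha = f_alpha * m_total = 0.709812 * 1104 = 783.6 g


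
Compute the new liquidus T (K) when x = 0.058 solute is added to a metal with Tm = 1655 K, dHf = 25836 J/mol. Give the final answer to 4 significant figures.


dT = R*Tm^2*x / dHf
dT = 8.314 * 1655^2 * 0.058 / 25836
dT = 51.1221 K
T_new = 1655 - 51.1221 = 1604 K


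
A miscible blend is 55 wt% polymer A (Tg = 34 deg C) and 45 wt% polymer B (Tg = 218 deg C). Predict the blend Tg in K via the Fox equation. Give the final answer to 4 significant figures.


1/Tg = w1/Tg1 + w2/Tg2 (in Kelvin)
Tg1 = 307.15 K, Tg2 = 491.15 K
1/Tg = 0.55/307.15 + 0.45/491.15
Tg = 369.4 K


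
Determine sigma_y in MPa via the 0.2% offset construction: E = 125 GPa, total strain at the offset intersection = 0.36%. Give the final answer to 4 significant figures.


Offset strain = 0.002
Elastic strain at yield = total_strain - offset = 3.6e-03 - 0.002 = 1.6e-03
sigma_y = E * elastic_strain = 125000 * 1.6e-03
sigma_y = 200 MPa


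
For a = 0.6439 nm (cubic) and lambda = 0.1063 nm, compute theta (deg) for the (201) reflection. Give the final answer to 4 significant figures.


d = a / sqrt(h^2+k^2+l^2)
d = 0.6439 / sqrt(5) = 0.287961 nm
lambda = 2*d*sin(theta)  =>  sin(theta) = lambda / (2*d)
sin(theta) = 0.1063 / (2 * 0.287961) = 0.184574
theta = 10.64 deg


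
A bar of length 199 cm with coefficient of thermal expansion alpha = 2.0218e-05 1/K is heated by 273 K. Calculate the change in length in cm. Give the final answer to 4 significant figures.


dL = L0 * alpha * dT
dL = 199 * 2.0218e-05 * 273
dL = 1.098 cm


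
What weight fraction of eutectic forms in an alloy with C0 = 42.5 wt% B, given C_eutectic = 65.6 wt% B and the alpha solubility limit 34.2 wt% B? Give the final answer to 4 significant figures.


f_primary = (C_e - C0) / (C_e - C_alpha_max)
f_primary = (65.6 - 42.5) / (65.6 - 34.2)
f_primary = 0.735669
f_eutectic = 1 - 0.735669 = 0.2643


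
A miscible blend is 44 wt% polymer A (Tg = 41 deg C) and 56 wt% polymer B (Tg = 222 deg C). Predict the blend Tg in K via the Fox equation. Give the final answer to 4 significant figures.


1/Tg = w1/Tg1 + w2/Tg2 (in Kelvin)
Tg1 = 314.15 K, Tg2 = 495.15 K
1/Tg = 0.44/314.15 + 0.56/495.15
Tg = 395 K


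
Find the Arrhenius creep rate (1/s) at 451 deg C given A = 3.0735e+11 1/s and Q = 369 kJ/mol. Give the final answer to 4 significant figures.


rate = A * exp(-Q / (R*T))
T = 451 + 273.15 = 724.15 K
rate = 3.0735e+11 * exp(-369e3 / (8.314 * 724.15))
rate = 7.41e-16 1/s


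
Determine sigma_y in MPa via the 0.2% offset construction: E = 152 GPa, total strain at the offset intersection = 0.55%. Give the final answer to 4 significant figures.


Offset strain = 0.002
Elastic strain at yield = total_strain - offset = 5.5e-03 - 0.002 = 3.5e-03
sigma_y = E * elastic_strain = 152000 * 3.5e-03
sigma_y = 532 MPa


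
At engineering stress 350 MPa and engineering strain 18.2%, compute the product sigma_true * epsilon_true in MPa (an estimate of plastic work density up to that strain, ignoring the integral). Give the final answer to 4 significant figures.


sigma_true = sigma_eng * (1 + epsilon_eng)
sigma_true = 350 * (1 + 0.182) = 413.7 MPa
epsilon_true = ln(1 + epsilon_eng)
epsilon_true = ln(1 + 0.182) = 0.167208
sigma_true * epsilon_true = 413.7 * 0.167208 = 69.17 MPa


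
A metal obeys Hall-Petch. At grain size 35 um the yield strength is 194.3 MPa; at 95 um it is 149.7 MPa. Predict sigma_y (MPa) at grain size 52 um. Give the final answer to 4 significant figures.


sigma_y = sigma0 + k / sqrt(d)
1/sqrt(d1) = 1/sqrt(3.5e-05) = 169.031;  1/sqrt(d2) = 102.598
k = (sigma1 - sigma2) / (1/sqrt(d1) - 1/sqrt(d2)) = (194.3 - 149.7) / (169.031 - 102.598) = 0.671353 MPa*m^0.5
sigma0 = sigma1 - k/sqrt(d1) = 194.3 - 0.671353*169.031 = 80.8206 MPa
sigma_y(d3) = 80.8206 + 0.671353 / sqrt(5.2e-05) = 173.9 MPa


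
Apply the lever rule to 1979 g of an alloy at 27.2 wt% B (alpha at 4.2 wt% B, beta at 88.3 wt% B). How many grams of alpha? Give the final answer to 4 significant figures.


f_alpha = (C_beta - C0) / (C_beta - C_alpha)
f_alpha = (88.3 - 27.2) / (88.3 - 4.2) = 0.726516
m_alpha = f_alpha * m_total = 0.726516 * 1979 = 1438 g


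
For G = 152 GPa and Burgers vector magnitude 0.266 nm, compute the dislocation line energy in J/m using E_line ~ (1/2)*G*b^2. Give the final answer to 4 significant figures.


E = G*b^2/2
b = 0.266 nm = 2.66e-10 m
G = 152 GPa = 1.52e+11 Pa
E = 0.5 * 1.52e+11 * (2.66e-10)^2
E = 5.377e-09 J/m


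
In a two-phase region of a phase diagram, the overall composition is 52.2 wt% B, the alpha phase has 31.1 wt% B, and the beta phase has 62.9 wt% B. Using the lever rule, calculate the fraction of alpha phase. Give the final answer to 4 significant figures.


f_alpha = (C_beta - C0) / (C_beta - C_alpha)
f_alpha = (62.9 - 52.2) / (62.9 - 31.1)
f_alpha = 0.3365


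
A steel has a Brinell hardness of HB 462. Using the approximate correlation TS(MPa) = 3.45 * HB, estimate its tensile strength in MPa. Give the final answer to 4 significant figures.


TS (MPa) = 3.45 * HB
TS = 3.45 * 462
TS = 1594 MPa


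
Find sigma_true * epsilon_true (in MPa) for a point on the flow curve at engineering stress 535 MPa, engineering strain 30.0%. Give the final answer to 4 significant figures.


sigma_true = sigma_eng * (1 + epsilon_eng)
sigma_true = 535 * (1 + 0.3) = 695.5 MPa
epsilon_true = ln(1 + epsilon_eng)
epsilon_true = ln(1 + 0.3) = 0.262364
sigma_true * epsilon_true = 695.5 * 0.262364 = 182.5 MPa


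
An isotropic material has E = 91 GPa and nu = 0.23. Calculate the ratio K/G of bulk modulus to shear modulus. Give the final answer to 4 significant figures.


G = E / (2*(1+nu))
G = 91 / (2*(1+0.23)) = 36.9919 GPa
K = E / (3*(1-2*nu))
K = 91 / (3*(1-2*0.23)) = 56.1728 GPa
K/G = 56.1728 / 36.9919 = 1.519


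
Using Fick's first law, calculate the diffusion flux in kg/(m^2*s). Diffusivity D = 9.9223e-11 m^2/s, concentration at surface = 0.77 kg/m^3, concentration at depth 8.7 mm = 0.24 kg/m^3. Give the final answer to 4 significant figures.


J = -D * (dC/dx) = D * (C1 - C2) / dx
J = 9.9223e-11 * (0.77 - 0.24) / 8.7e-03
J = 6.045e-09 kg/(m^2*s)


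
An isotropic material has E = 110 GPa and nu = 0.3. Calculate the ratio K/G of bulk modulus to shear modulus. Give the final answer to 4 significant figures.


G = E / (2*(1+nu))
G = 110 / (2*(1+0.3)) = 42.3077 GPa
K = E / (3*(1-2*nu))
K = 110 / (3*(1-2*0.3)) = 91.6667 GPa
K/G = 91.6667 / 42.3077 = 2.167


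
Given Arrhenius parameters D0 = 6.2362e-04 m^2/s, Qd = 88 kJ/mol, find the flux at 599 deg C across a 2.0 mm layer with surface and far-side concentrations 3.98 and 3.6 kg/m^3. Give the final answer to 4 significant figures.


Step 1: D = D0 * exp(-Qd/(R*T))
T = 599 + 273.15 = 872.15 K
D = 6.2362e-04 * exp(-88e3 / (8.314 * 872.15)) = 3.34388e-09 m^2/s
Step 2: J = D * (C1 - C2) / dx
J = 3.34388e-09 * (3.98 - 3.6) / 2e-03
J = 6.353e-07 kg/(m^2*s)


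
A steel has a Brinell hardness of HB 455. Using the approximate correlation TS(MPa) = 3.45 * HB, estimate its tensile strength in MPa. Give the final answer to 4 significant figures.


TS (MPa) = 3.45 * HB
TS = 3.45 * 455
TS = 1570 MPa


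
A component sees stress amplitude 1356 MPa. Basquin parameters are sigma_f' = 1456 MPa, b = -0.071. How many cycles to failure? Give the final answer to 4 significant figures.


sigma_a = sigma_f' * (2*Nf)^b
2*Nf = (sigma_a / sigma_f')^(1/b)
2*Nf = (1356 / 1456)^(1/-0.071)
2*Nf = 2.72418
Nf = 1.362 cycles


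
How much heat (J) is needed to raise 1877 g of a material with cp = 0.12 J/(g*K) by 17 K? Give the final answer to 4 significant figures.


Q = m * cp * dT
Q = 1877 * 0.12 * 17
Q = 3829 J


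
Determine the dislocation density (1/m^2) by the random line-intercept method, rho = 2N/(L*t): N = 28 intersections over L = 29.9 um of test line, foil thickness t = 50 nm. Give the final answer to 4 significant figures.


rho = 2N / (L * t)
L = 29.9 um = 2.99e-05 m, t = 50 nm = 5e-08 m
rho = 2 * 28 / (2.99e-05 * 5e-08)
rho = 3.746e+13 1/m^2


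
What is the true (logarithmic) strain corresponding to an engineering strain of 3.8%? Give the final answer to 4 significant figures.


epsilon_true = ln(1 + epsilon_eng)
epsilon_true = ln(1 + 0.038)
epsilon_true = 0.0373


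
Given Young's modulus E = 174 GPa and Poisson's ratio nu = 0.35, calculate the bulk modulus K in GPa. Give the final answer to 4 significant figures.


K = E / (3*(1-2*nu))
K = 174 / (3*(1-2*0.35))
K = 193.3 GPa


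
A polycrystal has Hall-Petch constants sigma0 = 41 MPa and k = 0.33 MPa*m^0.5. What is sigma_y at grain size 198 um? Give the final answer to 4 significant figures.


sigma_y = sigma0 + k / sqrt(d)
d = 198 um = 1.98e-04 m
sigma_y = 41 + 0.33 / sqrt(1.98e-04)
sigma_y = 64.45 MPa


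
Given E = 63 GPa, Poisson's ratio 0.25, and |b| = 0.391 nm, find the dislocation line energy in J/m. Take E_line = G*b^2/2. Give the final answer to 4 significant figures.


Step 1: G = E / (2*(1+nu))
G = 63 / (2*(1+0.25)) = 25.2 GPa = 2.52e+10 Pa
Step 2: E_line = G*b^2/2
b = 0.391 nm = 3.91e-10 m
E_line = 0.5 * 2.52e+10 * (3.91e-10)^2 = 1.926e-09 J/m


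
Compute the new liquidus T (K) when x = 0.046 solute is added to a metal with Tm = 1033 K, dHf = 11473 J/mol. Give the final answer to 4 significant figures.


dT = R*Tm^2*x / dHf
dT = 8.314 * 1033^2 * 0.046 / 11473
dT = 35.5706 K
T_new = 1033 - 35.5706 = 997.4 K


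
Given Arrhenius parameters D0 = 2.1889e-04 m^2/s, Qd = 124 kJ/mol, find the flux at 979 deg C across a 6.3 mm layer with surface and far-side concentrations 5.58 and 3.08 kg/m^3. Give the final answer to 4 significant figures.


Step 1: D = D0 * exp(-Qd/(R*T))
T = 979 + 273.15 = 1252.15 K
D = 2.1889e-04 * exp(-124e3 / (8.314 * 1252.15)) = 1.46981e-09 m^2/s
Step 2: J = D * (C1 - C2) / dx
J = 1.46981e-09 * (5.58 - 3.08) / 6.3e-03
J = 5.833e-07 kg/(m^2*s)


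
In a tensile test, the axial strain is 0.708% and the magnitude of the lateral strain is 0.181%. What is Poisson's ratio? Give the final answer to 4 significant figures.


nu = -epsilon_lat / epsilon_axial
Lateral strain is contraction (negative), so using magnitudes:
nu = 0.181 / 0.708
nu = 0.2556


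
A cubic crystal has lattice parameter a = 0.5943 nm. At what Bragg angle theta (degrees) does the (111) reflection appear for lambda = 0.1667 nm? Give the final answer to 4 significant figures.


d = a / sqrt(h^2+k^2+l^2)
d = 0.5943 / sqrt(3) = 0.343119 nm
lambda = 2*d*sin(theta)  =>  sin(theta) = lambda / (2*d)
sin(theta) = 0.1667 / (2 * 0.343119) = 0.242918
theta = 14.06 deg


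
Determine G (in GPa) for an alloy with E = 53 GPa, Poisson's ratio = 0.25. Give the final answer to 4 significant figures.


G = E / (2*(1+nu))
G = 53 / (2*(1+0.25))
G = 21.2 GPa


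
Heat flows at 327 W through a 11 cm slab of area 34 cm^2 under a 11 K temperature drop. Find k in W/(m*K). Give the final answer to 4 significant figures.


k = Q*L / (A*dT)
L = 0.11 m, A = 3.4e-03 m^2
k = 327 * 0.11 / (3.4e-03 * 11)
k = 961.8 W/(m*K)


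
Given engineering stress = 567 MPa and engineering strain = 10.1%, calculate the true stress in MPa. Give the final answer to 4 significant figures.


sigma_true = sigma_eng * (1 + epsilon_eng)
sigma_true = 567 * (1 + 0.101)
sigma_true = 624.3 MPa


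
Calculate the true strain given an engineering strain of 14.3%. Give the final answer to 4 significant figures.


epsilon_true = ln(1 + epsilon_eng)
epsilon_true = ln(1 + 0.143)
epsilon_true = 0.1337


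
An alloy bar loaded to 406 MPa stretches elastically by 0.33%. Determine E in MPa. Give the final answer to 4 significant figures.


E = sigma / epsilon
epsilon = 0.33% = 3.3e-03
E = 406 / 3.3e-03
E = 123000 MPa


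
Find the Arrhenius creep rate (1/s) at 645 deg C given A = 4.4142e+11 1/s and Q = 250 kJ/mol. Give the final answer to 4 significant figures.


rate = A * exp(-Q / (R*T))
T = 645 + 273.15 = 918.15 K
rate = 4.4142e+11 * exp(-250e3 / (8.314 * 918.15))
rate = 2.64e-03 1/s


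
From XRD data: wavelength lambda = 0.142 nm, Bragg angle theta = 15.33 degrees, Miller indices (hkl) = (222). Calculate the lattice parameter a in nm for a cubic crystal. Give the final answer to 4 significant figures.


d = lambda / (2*sin(theta))
d = 0.142 / (2*sin(15.33 deg))
d = 0.268555 nm
a = d * sqrt(h^2+k^2+l^2) = 0.268555 * sqrt(12)
a = 0.9303 nm


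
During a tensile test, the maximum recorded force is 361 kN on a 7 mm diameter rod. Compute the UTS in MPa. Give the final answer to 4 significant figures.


A0 = pi*(d/2)^2 = pi*(7/2)^2 = 38.4845 mm^2
UTS = F_max / A0 = 361*1000 / 38.4845
UTS = 9380 MPa


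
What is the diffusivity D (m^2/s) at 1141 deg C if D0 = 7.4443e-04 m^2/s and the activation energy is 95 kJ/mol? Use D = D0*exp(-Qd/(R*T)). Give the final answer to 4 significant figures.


D = D0 * exp(-Qd / (R*T))
T = 1414.15 K
D = 7.4443e-04 * exp(-95e3 / (8.314 * 1414.15))
D = 2.305e-07 m^2/s


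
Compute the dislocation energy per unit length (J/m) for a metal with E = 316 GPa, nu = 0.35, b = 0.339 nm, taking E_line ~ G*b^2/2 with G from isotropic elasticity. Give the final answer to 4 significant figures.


Step 1: G = E / (2*(1+nu))
G = 316 / (2*(1+0.35)) = 117.037 GPa = 1.17037e+11 Pa
Step 2: E_line = G*b^2/2
b = 0.339 nm = 3.39e-10 m
E_line = 0.5 * 1.17037e+11 * (3.39e-10)^2 = 6.725e-09 J/m


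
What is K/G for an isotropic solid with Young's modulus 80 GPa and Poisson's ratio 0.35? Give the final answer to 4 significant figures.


G = E / (2*(1+nu))
G = 80 / (2*(1+0.35)) = 29.6296 GPa
K = E / (3*(1-2*nu))
K = 80 / (3*(1-2*0.35)) = 88.8889 GPa
K/G = 88.8889 / 29.6296 = 3


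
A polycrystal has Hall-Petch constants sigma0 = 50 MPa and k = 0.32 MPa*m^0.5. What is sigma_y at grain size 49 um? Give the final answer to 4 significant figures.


sigma_y = sigma0 + k / sqrt(d)
d = 49 um = 4.9e-05 m
sigma_y = 50 + 0.32 / sqrt(4.9e-05)
sigma_y = 95.71 MPa


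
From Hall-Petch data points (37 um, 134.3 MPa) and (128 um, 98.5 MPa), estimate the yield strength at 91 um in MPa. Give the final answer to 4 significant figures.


sigma_y = sigma0 + k / sqrt(d)
1/sqrt(d1) = 1/sqrt(3.7e-05) = 164.399;  1/sqrt(d2) = 88.3883
k = (sigma1 - sigma2) / (1/sqrt(d1) - 1/sqrt(d2)) = (134.3 - 98.5) / (164.399 - 88.3883) = 0.470987 MPa*m^0.5
sigma0 = sigma1 - k/sqrt(d1) = 134.3 - 0.470987*164.399 = 56.8703 MPa
sigma_y(d3) = 56.8703 + 0.470987 / sqrt(9.1e-05) = 106.2 MPa


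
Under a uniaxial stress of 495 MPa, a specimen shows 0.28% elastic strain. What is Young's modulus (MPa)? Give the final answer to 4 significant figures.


E = sigma / epsilon
epsilon = 0.28% = 2.8e-03
E = 495 / 2.8e-03
E = 176800 MPa


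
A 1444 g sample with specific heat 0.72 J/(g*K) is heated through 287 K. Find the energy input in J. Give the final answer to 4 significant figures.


Q = m * cp * dT
Q = 1444 * 0.72 * 287
Q = 298400 J


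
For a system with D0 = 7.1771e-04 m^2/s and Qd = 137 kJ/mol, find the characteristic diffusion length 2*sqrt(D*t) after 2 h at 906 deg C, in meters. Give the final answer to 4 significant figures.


Step 1: D = D0 * exp(-Qd/(R*T))
T = 1179.15 K
D = 7.1771e-04 * exp(-137e3 / (8.314 * 1179.15)) = 6.12108e-10 m^2/s
Step 2: L = 2*sqrt(D*t)
t = 2 h = 7200 s
L = 2*sqrt(6.12108e-10 * 7200) = 4.199e-03 m


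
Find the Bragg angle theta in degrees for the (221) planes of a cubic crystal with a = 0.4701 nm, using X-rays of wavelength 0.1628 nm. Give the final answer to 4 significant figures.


d = a / sqrt(h^2+k^2+l^2)
d = 0.4701 / sqrt(9) = 0.1567 nm
lambda = 2*d*sin(theta)  =>  sin(theta) = lambda / (2*d)
sin(theta) = 0.1628 / (2 * 0.1567) = 0.519464
theta = 31.3 deg


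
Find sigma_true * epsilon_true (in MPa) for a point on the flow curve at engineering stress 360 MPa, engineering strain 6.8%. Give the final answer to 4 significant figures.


sigma_true = sigma_eng * (1 + epsilon_eng)
sigma_true = 360 * (1 + 0.068) = 384.48 MPa
epsilon_true = ln(1 + epsilon_eng)
epsilon_true = ln(1 + 0.068) = 0.0657877
sigma_true * epsilon_true = 384.48 * 0.0657877 = 25.29 MPa


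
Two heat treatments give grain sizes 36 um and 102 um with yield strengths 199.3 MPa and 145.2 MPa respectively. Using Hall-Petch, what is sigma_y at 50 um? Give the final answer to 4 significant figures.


sigma_y = sigma0 + k / sqrt(d)
1/sqrt(d1) = 1/sqrt(3.6e-05) = 166.667;  1/sqrt(d2) = 99.0148
k = (sigma1 - sigma2) / (1/sqrt(d1) - 1/sqrt(d2)) = (199.3 - 145.2) / (166.667 - 99.0148) = 0.799682 MPa*m^0.5
sigma0 = sigma1 - k/sqrt(d1) = 199.3 - 0.799682*166.667 = 66.0197 MPa
sigma_y(d3) = 66.0197 + 0.799682 / sqrt(5e-05) = 179.1 MPa


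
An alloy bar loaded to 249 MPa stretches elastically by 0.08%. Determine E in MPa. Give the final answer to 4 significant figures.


E = sigma / epsilon
epsilon = 0.08% = 8e-04
E = 249 / 8e-04
E = 311300 MPa


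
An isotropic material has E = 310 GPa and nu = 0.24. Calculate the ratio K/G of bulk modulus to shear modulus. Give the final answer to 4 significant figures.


G = E / (2*(1+nu))
G = 310 / (2*(1+0.24)) = 125 GPa
K = E / (3*(1-2*nu))
K = 310 / (3*(1-2*0.24)) = 198.718 GPa
K/G = 198.718 / 125 = 1.59


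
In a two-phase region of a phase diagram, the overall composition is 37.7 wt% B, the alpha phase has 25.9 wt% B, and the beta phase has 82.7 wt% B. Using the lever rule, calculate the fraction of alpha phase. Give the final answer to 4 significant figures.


f_alpha = (C_beta - C0) / (C_beta - C_alpha)
f_alpha = (82.7 - 37.7) / (82.7 - 25.9)
f_alpha = 0.7923


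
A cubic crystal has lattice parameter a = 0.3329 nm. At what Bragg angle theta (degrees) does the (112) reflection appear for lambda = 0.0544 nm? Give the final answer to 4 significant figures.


d = a / sqrt(h^2+k^2+l^2)
d = 0.3329 / sqrt(6) = 0.135906 nm
lambda = 2*d*sin(theta)  =>  sin(theta) = lambda / (2*d)
sin(theta) = 0.0544 / (2 * 0.135906) = 0.200139
theta = 11.55 deg


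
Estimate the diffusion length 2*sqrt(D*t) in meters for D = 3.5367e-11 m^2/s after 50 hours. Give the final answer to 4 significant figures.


t = 50 hr = 180000 s
Diffusion length = 2*sqrt(D*t)
= 2*sqrt(3.5367e-11 * 180000)
= 5.046e-03 m


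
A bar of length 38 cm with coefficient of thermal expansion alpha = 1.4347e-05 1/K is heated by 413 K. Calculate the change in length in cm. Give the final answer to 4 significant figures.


dL = L0 * alpha * dT
dL = 38 * 1.4347e-05 * 413
dL = 0.2252 cm


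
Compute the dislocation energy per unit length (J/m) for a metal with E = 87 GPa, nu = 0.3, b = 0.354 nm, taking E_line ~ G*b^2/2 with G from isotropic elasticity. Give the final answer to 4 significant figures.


Step 1: G = E / (2*(1+nu))
G = 87 / (2*(1+0.3)) = 33.4615 GPa = 3.34615e+10 Pa
Step 2: E_line = G*b^2/2
b = 0.354 nm = 3.54e-10 m
E_line = 0.5 * 3.34615e+10 * (3.54e-10)^2 = 2.097e-09 J/m


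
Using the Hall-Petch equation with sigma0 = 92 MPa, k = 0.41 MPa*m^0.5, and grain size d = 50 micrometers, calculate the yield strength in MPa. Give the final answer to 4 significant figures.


sigma_y = sigma0 + k / sqrt(d)
d = 50 um = 5e-05 m
sigma_y = 92 + 0.41 / sqrt(5e-05)
sigma_y = 150 MPa


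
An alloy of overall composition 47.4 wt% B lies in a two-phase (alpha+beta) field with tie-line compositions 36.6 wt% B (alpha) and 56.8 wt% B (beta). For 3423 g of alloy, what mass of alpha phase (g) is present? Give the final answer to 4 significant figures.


f_alpha = (C_beta - C0) / (C_beta - C_alpha)
f_alpha = (56.8 - 47.4) / (56.8 - 36.6) = 0.465347
m_alpha = f_alpha * m_total = 0.465347 * 3423 = 1593 g


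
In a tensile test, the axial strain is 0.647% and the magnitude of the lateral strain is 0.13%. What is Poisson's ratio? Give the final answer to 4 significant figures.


nu = -epsilon_lat / epsilon_axial
Lateral strain is contraction (negative), so using magnitudes:
nu = 0.13 / 0.647
nu = 0.2009


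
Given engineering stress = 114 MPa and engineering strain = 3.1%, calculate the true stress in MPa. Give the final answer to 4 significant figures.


sigma_true = sigma_eng * (1 + epsilon_eng)
sigma_true = 114 * (1 + 0.031)
sigma_true = 117.5 MPa


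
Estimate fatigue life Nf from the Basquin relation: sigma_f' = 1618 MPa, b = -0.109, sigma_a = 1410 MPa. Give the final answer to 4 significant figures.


sigma_a = sigma_f' * (2*Nf)^b
2*Nf = (sigma_a / sigma_f')^(1/b)
2*Nf = (1410 / 1618)^(1/-0.109)
2*Nf = 3.53388
Nf = 1.767 cycles


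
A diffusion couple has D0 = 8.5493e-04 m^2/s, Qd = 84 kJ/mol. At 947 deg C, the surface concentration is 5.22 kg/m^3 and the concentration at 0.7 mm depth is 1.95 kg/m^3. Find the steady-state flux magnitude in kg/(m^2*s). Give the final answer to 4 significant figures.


Step 1: D = D0 * exp(-Qd/(R*T))
T = 947 + 273.15 = 1220.15 K
D = 8.5493e-04 * exp(-84e3 / (8.314 * 1220.15)) = 2.1665e-07 m^2/s
Step 2: J = D * (C1 - C2) / dx
J = 2.1665e-07 * (5.22 - 1.95) / 7e-04
J = 1.012e-03 kg/(m^2*s)


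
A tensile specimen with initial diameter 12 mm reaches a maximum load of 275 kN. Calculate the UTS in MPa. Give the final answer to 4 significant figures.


A0 = pi*(d/2)^2 = pi*(12/2)^2 = 113.097 mm^2
UTS = F_max / A0 = 275*1000 / 113.097
UTS = 2432 MPa


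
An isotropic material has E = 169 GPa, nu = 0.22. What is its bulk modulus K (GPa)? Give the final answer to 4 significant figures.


K = E / (3*(1-2*nu))
K = 169 / (3*(1-2*0.22))
K = 100.6 GPa


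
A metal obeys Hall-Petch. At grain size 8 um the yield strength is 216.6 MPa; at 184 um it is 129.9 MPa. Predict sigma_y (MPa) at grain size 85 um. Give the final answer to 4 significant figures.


sigma_y = sigma0 + k / sqrt(d)
1/sqrt(d1) = 1/sqrt(8e-06) = 353.553;  1/sqrt(d2) = 73.721
k = (sigma1 - sigma2) / (1/sqrt(d1) - 1/sqrt(d2)) = (216.6 - 129.9) / (353.553 - 73.721) = 0.309828 MPa*m^0.5
sigma0 = sigma1 - k/sqrt(d1) = 216.6 - 0.309828*353.553 = 107.059 MPa
sigma_y(d3) = 107.059 + 0.309828 / sqrt(8.5e-05) = 140.7 MPa


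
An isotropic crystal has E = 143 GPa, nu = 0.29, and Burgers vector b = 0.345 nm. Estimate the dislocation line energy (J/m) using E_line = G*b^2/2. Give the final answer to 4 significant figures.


Step 1: G = E / (2*(1+nu))
G = 143 / (2*(1+0.29)) = 55.4264 GPa = 5.54264e+10 Pa
Step 2: E_line = G*b^2/2
b = 0.345 nm = 3.45e-10 m
E_line = 0.5 * 5.54264e+10 * (3.45e-10)^2 = 3.299e-09 J/m


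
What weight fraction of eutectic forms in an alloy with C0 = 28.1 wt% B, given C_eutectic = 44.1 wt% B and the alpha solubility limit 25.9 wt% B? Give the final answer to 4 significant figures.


f_primary = (C_e - C0) / (C_e - C_alpha_max)
f_primary = (44.1 - 28.1) / (44.1 - 25.9)
f_primary = 0.879121
f_eutectic = 1 - 0.879121 = 0.1209
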